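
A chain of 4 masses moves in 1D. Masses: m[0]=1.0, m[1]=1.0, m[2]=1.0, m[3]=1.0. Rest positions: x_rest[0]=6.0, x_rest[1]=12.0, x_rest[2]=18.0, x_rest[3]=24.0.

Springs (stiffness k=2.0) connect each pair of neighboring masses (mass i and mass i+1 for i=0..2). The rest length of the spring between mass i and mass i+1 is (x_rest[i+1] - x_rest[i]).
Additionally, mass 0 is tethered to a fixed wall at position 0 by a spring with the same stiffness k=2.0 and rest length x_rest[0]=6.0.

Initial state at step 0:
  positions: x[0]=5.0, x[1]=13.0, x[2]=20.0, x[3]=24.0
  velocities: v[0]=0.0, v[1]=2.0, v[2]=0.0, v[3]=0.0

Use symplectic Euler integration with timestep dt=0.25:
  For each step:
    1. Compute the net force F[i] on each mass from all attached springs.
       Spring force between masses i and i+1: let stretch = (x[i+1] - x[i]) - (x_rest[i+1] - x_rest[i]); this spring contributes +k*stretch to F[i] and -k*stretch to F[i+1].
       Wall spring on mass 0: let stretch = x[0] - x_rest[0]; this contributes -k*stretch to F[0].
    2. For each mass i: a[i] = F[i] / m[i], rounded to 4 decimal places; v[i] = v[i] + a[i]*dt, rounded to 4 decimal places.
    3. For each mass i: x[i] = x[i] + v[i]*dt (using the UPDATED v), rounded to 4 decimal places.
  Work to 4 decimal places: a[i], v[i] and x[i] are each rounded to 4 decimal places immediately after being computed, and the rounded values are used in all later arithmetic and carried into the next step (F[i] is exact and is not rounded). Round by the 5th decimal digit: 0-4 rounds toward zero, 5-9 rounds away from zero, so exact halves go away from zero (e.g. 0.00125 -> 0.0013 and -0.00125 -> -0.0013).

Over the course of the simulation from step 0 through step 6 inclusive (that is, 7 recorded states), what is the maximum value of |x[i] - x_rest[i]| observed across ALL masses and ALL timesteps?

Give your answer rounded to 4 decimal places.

Answer: 2.3479

Derivation:
Step 0: x=[5.0000 13.0000 20.0000 24.0000] v=[0.0000 2.0000 0.0000 0.0000]
Step 1: x=[5.3750 13.3750 19.6250 24.2500] v=[1.5000 1.5000 -1.5000 1.0000]
Step 2: x=[6.0781 13.5313 19.0469 24.6719] v=[2.8125 0.6250 -2.3125 1.6875]
Step 3: x=[6.9531 13.4454 18.4825 25.1407] v=[3.5001 -0.3438 -2.2578 1.8750]
Step 4: x=[7.7705 13.1776 18.1207 25.5272] v=[3.2697 -1.0714 -1.4473 1.5459]
Step 5: x=[8.2925 12.8518 18.0668 25.7379] v=[2.0880 -1.3034 -0.2156 0.8427]
Step 6: x=[8.3479 12.6079 18.3199 25.7397] v=[0.2214 -0.9756 1.0125 0.0072]
Max displacement = 2.3479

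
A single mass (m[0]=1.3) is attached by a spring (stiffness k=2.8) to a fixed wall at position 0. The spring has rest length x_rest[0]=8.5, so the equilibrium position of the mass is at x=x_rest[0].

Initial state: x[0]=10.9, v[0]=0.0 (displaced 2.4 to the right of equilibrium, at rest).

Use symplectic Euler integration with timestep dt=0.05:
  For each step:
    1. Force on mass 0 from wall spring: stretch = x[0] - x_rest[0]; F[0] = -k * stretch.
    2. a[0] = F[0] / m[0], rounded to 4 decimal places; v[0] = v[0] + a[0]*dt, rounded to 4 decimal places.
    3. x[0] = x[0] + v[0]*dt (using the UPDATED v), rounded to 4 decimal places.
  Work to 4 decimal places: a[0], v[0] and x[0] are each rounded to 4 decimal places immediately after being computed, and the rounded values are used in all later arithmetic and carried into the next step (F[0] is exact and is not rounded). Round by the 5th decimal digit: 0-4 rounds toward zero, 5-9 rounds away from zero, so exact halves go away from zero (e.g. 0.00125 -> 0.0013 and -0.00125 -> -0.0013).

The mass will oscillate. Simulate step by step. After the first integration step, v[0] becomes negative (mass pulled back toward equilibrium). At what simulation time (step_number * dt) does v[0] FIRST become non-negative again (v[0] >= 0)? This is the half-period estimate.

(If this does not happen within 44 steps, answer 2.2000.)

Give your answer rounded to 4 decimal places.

Answer: 2.1500

Derivation:
Step 0: x=[10.9000] v=[0.0000]
Step 1: x=[10.8871] v=[-0.2585]
Step 2: x=[10.8613] v=[-0.5156]
Step 3: x=[10.8228] v=[-0.7699]
Step 4: x=[10.7718] v=[-1.0201]
Step 5: x=[10.7086] v=[-1.2648]
Step 6: x=[10.6335] v=[-1.5027]
Step 7: x=[10.5469] v=[-1.7325]
Step 8: x=[10.4493] v=[-1.9529]
Step 9: x=[10.3412] v=[-2.1628]
Step 10: x=[10.2231] v=[-2.3611]
Step 11: x=[10.0958] v=[-2.5467]
Step 12: x=[9.9599] v=[-2.7186]
Step 13: x=[9.8161] v=[-2.8758]
Step 14: x=[9.6652] v=[-3.0175]
Step 15: x=[9.5081] v=[-3.1430]
Step 16: x=[9.3455] v=[-3.2516]
Step 17: x=[9.1784] v=[-3.3427]
Step 18: x=[9.0076] v=[-3.4158]
Step 19: x=[8.8341] v=[-3.4705]
Step 20: x=[8.6588] v=[-3.5065]
Step 21: x=[8.4826] v=[-3.5236]
Step 22: x=[8.3065] v=[-3.5217]
Step 23: x=[8.1315] v=[-3.5009]
Step 24: x=[7.9584] v=[-3.4612]
Step 25: x=[7.7883] v=[-3.4029]
Step 26: x=[7.6220] v=[-3.3263]
Step 27: x=[7.4604] v=[-3.2317]
Step 28: x=[7.3044] v=[-3.1197]
Step 29: x=[7.1549] v=[-2.9909]
Step 30: x=[7.0126] v=[-2.8460]
Step 31: x=[6.8783] v=[-2.6858]
Step 32: x=[6.7527] v=[-2.5112]
Step 33: x=[6.6366] v=[-2.3230]
Step 34: x=[6.5305] v=[-2.1223]
Step 35: x=[6.4350] v=[-1.9102]
Step 36: x=[6.3506] v=[-1.6878]
Step 37: x=[6.2778] v=[-1.4563]
Step 38: x=[6.2170] v=[-1.2170]
Step 39: x=[6.1684] v=[-0.9711]
Step 40: x=[6.1324] v=[-0.7200]
Step 41: x=[6.1092] v=[-0.4650]
Step 42: x=[6.0988] v=[-0.2075]
Step 43: x=[6.1014] v=[0.0511]
First v>=0 after going negative at step 43, time=2.1500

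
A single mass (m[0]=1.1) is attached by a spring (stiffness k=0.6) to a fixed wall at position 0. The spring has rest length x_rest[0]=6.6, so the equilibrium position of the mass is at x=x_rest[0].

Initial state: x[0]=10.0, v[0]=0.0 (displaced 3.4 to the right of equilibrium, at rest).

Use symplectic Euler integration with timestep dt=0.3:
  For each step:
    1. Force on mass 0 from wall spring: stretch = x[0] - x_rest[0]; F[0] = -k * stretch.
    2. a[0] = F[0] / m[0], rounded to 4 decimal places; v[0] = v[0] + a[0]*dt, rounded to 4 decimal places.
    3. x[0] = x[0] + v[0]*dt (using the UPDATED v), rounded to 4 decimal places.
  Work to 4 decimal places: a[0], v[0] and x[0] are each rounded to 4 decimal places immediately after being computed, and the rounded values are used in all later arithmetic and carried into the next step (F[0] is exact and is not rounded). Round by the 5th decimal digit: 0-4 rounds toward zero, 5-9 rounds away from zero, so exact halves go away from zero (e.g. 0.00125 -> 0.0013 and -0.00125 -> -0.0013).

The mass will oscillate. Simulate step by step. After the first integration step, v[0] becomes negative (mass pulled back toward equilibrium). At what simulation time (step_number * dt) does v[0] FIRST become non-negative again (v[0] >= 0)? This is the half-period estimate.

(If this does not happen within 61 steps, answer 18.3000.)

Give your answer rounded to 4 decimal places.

Answer: 4.5000

Derivation:
Step 0: x=[10.0000] v=[0.0000]
Step 1: x=[9.8331] v=[-0.5564]
Step 2: x=[9.5075] v=[-1.0855]
Step 3: x=[9.0391] v=[-1.5613]
Step 4: x=[8.4510] v=[-1.9604]
Step 5: x=[7.7720] v=[-2.2633]
Step 6: x=[7.0355] v=[-2.4551]
Step 7: x=[6.2776] v=[-2.5264]
Step 8: x=[5.5355] v=[-2.4736]
Step 9: x=[4.8457] v=[-2.2994]
Step 10: x=[4.2420] v=[-2.0123]
Step 11: x=[3.7541] v=[-1.6264]
Step 12: x=[3.4059] v=[-1.1607]
Step 13: x=[3.2145] v=[-0.6380]
Step 14: x=[3.1893] v=[-0.0840]
Step 15: x=[3.3315] v=[0.4741]
First v>=0 after going negative at step 15, time=4.5000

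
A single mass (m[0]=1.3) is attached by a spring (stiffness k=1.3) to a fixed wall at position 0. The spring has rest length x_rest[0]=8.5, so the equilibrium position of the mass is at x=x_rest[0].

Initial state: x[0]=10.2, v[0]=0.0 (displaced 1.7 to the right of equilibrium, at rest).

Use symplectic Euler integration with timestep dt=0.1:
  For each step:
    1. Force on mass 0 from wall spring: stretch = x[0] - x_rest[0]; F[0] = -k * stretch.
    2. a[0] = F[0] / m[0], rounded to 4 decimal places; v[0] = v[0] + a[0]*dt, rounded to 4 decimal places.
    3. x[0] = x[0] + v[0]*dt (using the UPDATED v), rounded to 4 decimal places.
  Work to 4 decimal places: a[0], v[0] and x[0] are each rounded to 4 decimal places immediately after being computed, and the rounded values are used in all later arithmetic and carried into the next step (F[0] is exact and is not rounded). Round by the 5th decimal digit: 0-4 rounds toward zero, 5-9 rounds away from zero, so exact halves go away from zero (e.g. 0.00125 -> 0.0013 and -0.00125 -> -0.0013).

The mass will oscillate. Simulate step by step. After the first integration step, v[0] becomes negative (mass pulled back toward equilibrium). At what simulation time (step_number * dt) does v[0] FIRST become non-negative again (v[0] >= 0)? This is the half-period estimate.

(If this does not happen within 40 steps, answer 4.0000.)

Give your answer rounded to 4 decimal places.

Answer: 3.2000

Derivation:
Step 0: x=[10.2000] v=[0.0000]
Step 1: x=[10.1830] v=[-0.1700]
Step 2: x=[10.1492] v=[-0.3383]
Step 3: x=[10.0989] v=[-0.5032]
Step 4: x=[10.0326] v=[-0.6631]
Step 5: x=[9.9510] v=[-0.8164]
Step 6: x=[9.8549] v=[-0.9615]
Step 7: x=[9.7452] v=[-1.0970]
Step 8: x=[9.6231] v=[-1.2215]
Step 9: x=[9.4897] v=[-1.3338]
Step 10: x=[9.3464] v=[-1.4328]
Step 11: x=[9.1947] v=[-1.5174]
Step 12: x=[9.0360] v=[-1.5869]
Step 13: x=[8.8720] v=[-1.6405]
Step 14: x=[8.7042] v=[-1.6777]
Step 15: x=[8.5344] v=[-1.6981]
Step 16: x=[8.3643] v=[-1.7015]
Step 17: x=[8.1955] v=[-1.6879]
Step 18: x=[8.0298] v=[-1.6575]
Step 19: x=[7.8688] v=[-1.6105]
Step 20: x=[7.7141] v=[-1.5474]
Step 21: x=[7.5672] v=[-1.4688]
Step 22: x=[7.4297] v=[-1.3755]
Step 23: x=[7.3029] v=[-1.2685]
Step 24: x=[7.1880] v=[-1.1488]
Step 25: x=[7.0862] v=[-1.0176]
Step 26: x=[6.9986] v=[-0.8762]
Step 27: x=[6.9260] v=[-0.7261]
Step 28: x=[6.8691] v=[-0.5687]
Step 29: x=[6.8285] v=[-0.4056]
Step 30: x=[6.8047] v=[-0.2385]
Step 31: x=[6.7978] v=[-0.0690]
Step 32: x=[6.8079] v=[0.1012]
First v>=0 after going negative at step 32, time=3.2000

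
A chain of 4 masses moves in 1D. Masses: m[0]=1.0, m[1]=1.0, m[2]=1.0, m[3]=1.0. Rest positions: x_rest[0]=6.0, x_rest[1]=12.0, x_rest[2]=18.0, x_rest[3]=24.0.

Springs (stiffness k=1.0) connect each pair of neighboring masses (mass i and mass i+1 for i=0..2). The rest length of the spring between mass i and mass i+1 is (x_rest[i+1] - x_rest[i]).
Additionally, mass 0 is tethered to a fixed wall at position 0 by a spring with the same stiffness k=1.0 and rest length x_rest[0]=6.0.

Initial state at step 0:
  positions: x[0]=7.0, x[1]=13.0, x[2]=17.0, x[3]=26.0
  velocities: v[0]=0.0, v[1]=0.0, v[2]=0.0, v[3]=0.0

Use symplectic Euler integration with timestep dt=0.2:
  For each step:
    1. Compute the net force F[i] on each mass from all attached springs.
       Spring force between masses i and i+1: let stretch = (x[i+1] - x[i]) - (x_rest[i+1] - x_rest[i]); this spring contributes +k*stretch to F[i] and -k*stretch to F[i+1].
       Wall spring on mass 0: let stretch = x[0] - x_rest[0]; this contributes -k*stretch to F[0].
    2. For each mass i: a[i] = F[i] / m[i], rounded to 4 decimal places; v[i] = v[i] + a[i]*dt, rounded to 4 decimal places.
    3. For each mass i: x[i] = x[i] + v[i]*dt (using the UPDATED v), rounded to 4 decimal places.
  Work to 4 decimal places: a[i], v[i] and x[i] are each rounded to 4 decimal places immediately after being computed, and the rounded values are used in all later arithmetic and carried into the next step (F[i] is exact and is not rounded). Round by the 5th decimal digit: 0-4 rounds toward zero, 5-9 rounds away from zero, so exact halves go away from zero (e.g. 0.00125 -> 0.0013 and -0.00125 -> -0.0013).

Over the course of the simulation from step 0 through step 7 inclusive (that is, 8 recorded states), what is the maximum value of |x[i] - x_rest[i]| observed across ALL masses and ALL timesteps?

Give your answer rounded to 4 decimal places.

Answer: 2.1357

Derivation:
Step 0: x=[7.0000 13.0000 17.0000 26.0000] v=[0.0000 0.0000 0.0000 0.0000]
Step 1: x=[6.9600 12.9200 17.2000 25.8800] v=[-0.2000 -0.4000 1.0000 -0.6000]
Step 2: x=[6.8800 12.7728 17.5760 25.6528] v=[-0.4000 -0.7360 1.8800 -1.1360]
Step 3: x=[6.7605 12.5820 18.0829 25.3425] v=[-0.5974 -0.9539 2.5347 -1.5514]
Step 4: x=[6.6035 12.3784 18.6602 24.9818] v=[-0.7852 -1.0180 2.8864 -1.8033]
Step 5: x=[6.4133 12.1951 19.2391 24.6083] v=[-0.9509 -0.9166 2.8944 -1.8676]
Step 6: x=[6.1979 12.0623 19.7510 24.2600] v=[-1.0772 -0.6642 2.5594 -1.7414]
Step 7: x=[5.9691 12.0024 20.1357 23.9714] v=[-1.1439 -0.2993 1.9235 -1.4432]
Max displacement = 2.1357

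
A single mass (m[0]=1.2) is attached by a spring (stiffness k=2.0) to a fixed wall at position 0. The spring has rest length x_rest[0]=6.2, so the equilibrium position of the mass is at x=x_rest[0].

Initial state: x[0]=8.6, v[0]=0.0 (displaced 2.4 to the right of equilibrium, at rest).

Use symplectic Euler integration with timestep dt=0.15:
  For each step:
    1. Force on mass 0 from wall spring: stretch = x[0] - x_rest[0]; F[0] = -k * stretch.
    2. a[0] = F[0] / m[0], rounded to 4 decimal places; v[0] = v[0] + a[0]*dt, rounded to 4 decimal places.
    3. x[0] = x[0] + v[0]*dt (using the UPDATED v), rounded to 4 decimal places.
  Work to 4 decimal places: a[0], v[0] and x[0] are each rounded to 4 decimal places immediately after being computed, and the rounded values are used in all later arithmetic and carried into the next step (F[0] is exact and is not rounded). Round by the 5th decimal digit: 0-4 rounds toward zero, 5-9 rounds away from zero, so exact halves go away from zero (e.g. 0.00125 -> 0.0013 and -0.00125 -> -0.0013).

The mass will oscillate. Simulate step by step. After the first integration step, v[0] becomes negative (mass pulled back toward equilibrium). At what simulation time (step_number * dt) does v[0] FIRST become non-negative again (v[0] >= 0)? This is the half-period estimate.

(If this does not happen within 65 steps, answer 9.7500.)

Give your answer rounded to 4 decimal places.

Step 0: x=[8.6000] v=[0.0000]
Step 1: x=[8.5100] v=[-0.6000]
Step 2: x=[8.3334] v=[-1.1775]
Step 3: x=[8.0768] v=[-1.7109]
Step 4: x=[7.7498] v=[-2.1801]
Step 5: x=[7.3647] v=[-2.5676]
Step 6: x=[6.9359] v=[-2.8588]
Step 7: x=[6.4795] v=[-3.0428]
Step 8: x=[6.0126] v=[-3.1127]
Step 9: x=[5.5527] v=[-3.0659]
Step 10: x=[5.1171] v=[-2.9041]
Step 11: x=[4.7221] v=[-2.6334]
Step 12: x=[4.3825] v=[-2.2639]
Step 13: x=[4.1111] v=[-1.8095]
Step 14: x=[3.9180] v=[-1.2873]
Step 15: x=[3.8105] v=[-0.7168]
Step 16: x=[3.7926] v=[-0.1194]
Step 17: x=[3.8650] v=[0.4824]
First v>=0 after going negative at step 17, time=2.5500

Answer: 2.5500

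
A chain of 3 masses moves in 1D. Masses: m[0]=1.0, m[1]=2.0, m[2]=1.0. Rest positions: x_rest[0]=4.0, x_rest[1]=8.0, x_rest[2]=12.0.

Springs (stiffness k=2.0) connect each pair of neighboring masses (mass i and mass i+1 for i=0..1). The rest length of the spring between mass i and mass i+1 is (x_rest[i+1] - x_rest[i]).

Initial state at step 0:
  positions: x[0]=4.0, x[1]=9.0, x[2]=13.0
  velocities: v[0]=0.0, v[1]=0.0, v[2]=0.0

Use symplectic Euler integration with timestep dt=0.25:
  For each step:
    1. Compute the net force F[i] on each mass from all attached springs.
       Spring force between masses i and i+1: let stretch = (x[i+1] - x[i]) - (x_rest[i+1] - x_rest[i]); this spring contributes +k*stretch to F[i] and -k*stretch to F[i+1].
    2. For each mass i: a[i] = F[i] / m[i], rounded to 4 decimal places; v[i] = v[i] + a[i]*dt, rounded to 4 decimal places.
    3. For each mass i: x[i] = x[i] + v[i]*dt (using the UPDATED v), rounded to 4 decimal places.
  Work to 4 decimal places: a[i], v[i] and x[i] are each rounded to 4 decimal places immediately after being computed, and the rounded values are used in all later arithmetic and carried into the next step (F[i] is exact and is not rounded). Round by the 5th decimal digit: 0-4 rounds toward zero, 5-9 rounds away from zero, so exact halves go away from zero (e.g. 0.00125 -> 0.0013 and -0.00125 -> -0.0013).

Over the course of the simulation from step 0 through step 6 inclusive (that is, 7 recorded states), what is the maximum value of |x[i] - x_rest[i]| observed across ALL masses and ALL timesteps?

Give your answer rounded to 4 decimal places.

Answer: 1.3480

Derivation:
Step 0: x=[4.0000 9.0000 13.0000] v=[0.0000 0.0000 0.0000]
Step 1: x=[4.1250 8.9375 13.0000] v=[0.5000 -0.2500 0.0000]
Step 2: x=[4.3516 8.8281 12.9922] v=[0.9063 -0.4375 -0.0313]
Step 3: x=[4.6378 8.6992 12.9639] v=[1.1446 -0.5156 -0.1134]
Step 4: x=[4.9316 8.5830 12.9025] v=[1.1753 -0.4648 -0.2458]
Step 5: x=[5.1819 8.5086 12.8011] v=[1.0010 -0.2978 -0.4056]
Step 6: x=[5.3480 8.4945 12.6631] v=[0.6644 -0.0564 -0.5519]
Max displacement = 1.3480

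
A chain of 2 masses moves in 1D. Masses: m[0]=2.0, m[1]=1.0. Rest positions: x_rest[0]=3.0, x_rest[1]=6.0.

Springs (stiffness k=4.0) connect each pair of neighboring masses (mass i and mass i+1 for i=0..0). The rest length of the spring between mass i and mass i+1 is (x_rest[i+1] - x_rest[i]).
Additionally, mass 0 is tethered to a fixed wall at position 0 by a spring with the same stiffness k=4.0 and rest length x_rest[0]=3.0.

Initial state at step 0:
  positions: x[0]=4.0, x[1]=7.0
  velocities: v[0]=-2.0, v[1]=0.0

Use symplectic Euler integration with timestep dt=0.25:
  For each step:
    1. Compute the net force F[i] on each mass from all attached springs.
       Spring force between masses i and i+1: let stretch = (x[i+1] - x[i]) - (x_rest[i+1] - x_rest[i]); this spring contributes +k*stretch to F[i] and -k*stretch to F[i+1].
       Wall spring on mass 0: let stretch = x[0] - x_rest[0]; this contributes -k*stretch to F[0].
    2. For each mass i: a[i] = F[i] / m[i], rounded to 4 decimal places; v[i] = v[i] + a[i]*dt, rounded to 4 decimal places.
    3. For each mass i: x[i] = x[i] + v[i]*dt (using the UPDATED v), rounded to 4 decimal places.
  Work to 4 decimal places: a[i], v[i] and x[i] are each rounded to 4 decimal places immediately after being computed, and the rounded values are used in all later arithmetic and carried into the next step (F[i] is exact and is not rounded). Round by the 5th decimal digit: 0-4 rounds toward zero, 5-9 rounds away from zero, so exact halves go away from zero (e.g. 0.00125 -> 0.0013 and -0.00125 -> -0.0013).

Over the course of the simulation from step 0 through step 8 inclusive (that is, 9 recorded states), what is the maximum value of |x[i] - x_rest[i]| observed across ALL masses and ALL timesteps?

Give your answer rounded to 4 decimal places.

Step 0: x=[4.0000 7.0000] v=[-2.0000 0.0000]
Step 1: x=[3.3750 7.0000] v=[-2.5000 0.0000]
Step 2: x=[2.7813 6.8438] v=[-2.3750 -0.6250]
Step 3: x=[2.3477 6.4219] v=[-1.7344 -1.6875]
Step 4: x=[2.1299 5.7315] v=[-0.8712 -2.7617]
Step 5: x=[2.0961 4.8907] v=[-0.1354 -3.3633]
Step 6: x=[2.1496 4.1012] v=[0.2139 -3.1579]
Step 7: x=[2.1783 3.5738] v=[0.1149 -2.1095]
Step 8: x=[2.1092 3.4476] v=[-0.2765 -0.5050]
Max displacement = 2.5524

Answer: 2.5524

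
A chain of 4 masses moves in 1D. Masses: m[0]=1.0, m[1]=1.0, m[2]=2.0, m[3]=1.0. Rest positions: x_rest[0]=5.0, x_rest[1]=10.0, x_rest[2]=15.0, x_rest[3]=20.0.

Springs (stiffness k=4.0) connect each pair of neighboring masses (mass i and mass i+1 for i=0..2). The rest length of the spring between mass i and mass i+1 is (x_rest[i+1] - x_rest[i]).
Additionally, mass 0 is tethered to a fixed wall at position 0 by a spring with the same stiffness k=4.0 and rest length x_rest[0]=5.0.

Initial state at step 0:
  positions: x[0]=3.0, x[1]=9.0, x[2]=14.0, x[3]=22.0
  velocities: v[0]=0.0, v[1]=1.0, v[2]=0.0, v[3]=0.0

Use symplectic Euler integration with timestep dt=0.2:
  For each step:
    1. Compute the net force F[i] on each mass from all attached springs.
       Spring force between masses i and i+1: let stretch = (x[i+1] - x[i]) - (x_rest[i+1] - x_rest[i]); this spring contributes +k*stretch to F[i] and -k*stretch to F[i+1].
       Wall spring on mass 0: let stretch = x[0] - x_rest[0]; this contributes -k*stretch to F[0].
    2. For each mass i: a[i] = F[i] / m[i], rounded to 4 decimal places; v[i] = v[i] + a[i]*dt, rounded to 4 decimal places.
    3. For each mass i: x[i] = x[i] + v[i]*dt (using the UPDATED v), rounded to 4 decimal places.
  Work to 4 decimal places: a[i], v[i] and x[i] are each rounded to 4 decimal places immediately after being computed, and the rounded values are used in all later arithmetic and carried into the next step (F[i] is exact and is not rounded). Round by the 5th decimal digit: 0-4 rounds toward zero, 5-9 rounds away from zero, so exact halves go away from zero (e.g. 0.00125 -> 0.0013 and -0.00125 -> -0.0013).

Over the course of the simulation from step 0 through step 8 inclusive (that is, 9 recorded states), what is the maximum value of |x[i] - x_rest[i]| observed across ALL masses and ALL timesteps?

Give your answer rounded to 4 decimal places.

Answer: 2.4277

Derivation:
Step 0: x=[3.0000 9.0000 14.0000 22.0000] v=[0.0000 1.0000 0.0000 0.0000]
Step 1: x=[3.4800 9.0400 14.2400 21.5200] v=[2.4000 0.2000 1.2000 -2.4000]
Step 2: x=[4.2928 9.0224 14.6464 20.6752] v=[4.0640 -0.0880 2.0320 -4.2240]
Step 3: x=[5.1755 9.1479 15.0852 19.6658] v=[4.4134 0.6275 2.1939 -5.0470]
Step 4: x=[5.8657 9.5878 15.4154 18.7235] v=[3.4509 2.1994 1.6512 -4.7115]
Step 5: x=[6.2129 10.3646 15.5441 18.0519] v=[1.7360 3.8838 0.6434 -3.3580]
Step 6: x=[6.2303 11.3058 15.4590 17.7791] v=[0.0870 4.7060 -0.4253 -1.3642]
Step 7: x=[6.0629 12.0994 15.2273 17.9350] v=[-0.8368 3.9682 -1.1585 0.7797]
Step 8: x=[5.8913 12.4277 14.9620 18.4577] v=[-0.8579 1.6413 -1.3266 2.6135]
Max displacement = 2.4277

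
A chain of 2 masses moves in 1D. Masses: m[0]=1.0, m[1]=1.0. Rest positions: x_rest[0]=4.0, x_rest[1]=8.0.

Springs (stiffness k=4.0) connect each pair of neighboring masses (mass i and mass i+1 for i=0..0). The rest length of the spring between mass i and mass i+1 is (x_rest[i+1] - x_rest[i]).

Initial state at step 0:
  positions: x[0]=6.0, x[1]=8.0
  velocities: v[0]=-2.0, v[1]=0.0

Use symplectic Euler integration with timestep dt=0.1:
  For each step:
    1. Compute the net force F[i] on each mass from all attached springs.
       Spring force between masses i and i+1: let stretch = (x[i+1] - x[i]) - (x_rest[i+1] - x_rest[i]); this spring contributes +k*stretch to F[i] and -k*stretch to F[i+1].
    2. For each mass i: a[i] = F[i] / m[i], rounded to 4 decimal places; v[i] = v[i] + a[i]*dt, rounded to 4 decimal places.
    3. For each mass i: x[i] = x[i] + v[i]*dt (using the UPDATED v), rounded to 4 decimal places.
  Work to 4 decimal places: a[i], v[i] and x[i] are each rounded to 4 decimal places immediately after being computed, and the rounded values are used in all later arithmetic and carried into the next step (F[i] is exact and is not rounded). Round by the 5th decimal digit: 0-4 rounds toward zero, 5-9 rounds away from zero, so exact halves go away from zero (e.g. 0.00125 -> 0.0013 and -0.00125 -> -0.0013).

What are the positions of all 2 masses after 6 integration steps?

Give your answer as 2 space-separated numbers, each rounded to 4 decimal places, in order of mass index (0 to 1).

Step 0: x=[6.0000 8.0000] v=[-2.0000 0.0000]
Step 1: x=[5.7200 8.0800] v=[-2.8000 0.8000]
Step 2: x=[5.3744 8.2256] v=[-3.4560 1.4560]
Step 3: x=[4.9829 8.4172] v=[-3.9155 1.9155]
Step 4: x=[4.5687 8.6314] v=[-4.1418 2.1418]
Step 5: x=[4.1570 8.8431] v=[-4.1167 2.1167]
Step 6: x=[3.7728 9.0273] v=[-3.8423 1.8423]

Answer: 3.7728 9.0273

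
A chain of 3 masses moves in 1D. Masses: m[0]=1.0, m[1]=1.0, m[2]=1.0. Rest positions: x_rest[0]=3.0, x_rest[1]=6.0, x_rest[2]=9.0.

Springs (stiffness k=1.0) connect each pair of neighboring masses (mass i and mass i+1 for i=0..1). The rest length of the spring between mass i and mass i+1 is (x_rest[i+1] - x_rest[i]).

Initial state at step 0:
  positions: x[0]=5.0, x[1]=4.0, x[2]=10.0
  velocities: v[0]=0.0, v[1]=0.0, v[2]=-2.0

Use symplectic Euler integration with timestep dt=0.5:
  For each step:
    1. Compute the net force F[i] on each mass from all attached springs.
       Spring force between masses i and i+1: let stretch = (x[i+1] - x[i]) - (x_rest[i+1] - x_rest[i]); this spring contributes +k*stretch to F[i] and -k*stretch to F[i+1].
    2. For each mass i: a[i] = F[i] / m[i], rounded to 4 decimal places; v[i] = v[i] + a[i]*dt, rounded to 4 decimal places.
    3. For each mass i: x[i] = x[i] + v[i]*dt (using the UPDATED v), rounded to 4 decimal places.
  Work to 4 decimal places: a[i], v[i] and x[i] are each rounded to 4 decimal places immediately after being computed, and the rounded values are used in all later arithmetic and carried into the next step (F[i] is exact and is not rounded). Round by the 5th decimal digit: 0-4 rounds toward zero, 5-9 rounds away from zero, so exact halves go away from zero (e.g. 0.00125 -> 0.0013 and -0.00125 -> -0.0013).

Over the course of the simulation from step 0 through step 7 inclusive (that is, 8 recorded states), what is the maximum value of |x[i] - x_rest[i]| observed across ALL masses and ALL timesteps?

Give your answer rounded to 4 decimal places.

Step 0: x=[5.0000 4.0000 10.0000] v=[0.0000 0.0000 -2.0000]
Step 1: x=[4.0000 5.7500 8.2500] v=[-2.0000 3.5000 -3.5000]
Step 2: x=[2.6875 7.6875 6.6250] v=[-2.6250 3.8750 -3.2500]
Step 3: x=[1.8750 8.1094 6.0156] v=[-1.6250 0.8438 -1.2188]
Step 4: x=[1.8711 6.4493 6.6797] v=[-0.0078 -3.3203 1.3281]
Step 5: x=[2.2618 3.7022 8.0362] v=[0.7813 -5.4942 2.7129]
Step 6: x=[2.2626 1.6785 9.0592] v=[0.0015 -4.0474 2.0459]
Step 7: x=[1.3673 1.6460 8.9870] v=[-1.7906 -0.0650 -0.1445]
Max displacement = 4.3540

Answer: 4.3540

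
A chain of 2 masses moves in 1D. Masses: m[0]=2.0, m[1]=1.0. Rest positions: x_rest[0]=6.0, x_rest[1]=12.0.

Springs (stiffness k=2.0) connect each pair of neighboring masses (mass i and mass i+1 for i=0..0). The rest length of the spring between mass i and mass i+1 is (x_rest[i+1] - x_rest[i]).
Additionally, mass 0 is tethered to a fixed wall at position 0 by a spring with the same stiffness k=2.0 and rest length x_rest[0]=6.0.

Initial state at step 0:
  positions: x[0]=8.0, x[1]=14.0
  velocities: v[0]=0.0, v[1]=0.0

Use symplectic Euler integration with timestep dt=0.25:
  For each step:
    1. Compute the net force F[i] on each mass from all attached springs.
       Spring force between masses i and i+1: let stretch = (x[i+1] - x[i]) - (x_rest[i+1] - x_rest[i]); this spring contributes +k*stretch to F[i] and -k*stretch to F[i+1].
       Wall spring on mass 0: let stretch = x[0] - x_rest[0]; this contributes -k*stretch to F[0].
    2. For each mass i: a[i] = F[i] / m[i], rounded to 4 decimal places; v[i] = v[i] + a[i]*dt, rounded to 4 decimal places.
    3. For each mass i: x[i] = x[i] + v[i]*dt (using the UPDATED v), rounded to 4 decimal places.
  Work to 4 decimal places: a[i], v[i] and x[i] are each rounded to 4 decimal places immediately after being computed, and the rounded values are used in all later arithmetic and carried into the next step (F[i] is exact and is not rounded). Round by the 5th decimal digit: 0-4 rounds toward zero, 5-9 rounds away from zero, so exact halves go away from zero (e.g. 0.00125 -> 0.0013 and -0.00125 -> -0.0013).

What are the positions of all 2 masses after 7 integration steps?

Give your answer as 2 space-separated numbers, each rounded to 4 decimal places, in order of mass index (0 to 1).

Step 0: x=[8.0000 14.0000] v=[0.0000 0.0000]
Step 1: x=[7.8750 14.0000] v=[-0.5000 0.0000]
Step 2: x=[7.6406 13.9844] v=[-0.9375 -0.0625]
Step 3: x=[7.3252 13.9258] v=[-1.2617 -0.2344]
Step 4: x=[6.9645 13.7921] v=[-1.4429 -0.5347]
Step 5: x=[6.5952 13.5550] v=[-1.4771 -0.9485]
Step 6: x=[6.2487 13.1979] v=[-1.3860 -1.4284]
Step 7: x=[5.9460 12.7222] v=[-1.2109 -1.9030]

Answer: 5.9460 12.7222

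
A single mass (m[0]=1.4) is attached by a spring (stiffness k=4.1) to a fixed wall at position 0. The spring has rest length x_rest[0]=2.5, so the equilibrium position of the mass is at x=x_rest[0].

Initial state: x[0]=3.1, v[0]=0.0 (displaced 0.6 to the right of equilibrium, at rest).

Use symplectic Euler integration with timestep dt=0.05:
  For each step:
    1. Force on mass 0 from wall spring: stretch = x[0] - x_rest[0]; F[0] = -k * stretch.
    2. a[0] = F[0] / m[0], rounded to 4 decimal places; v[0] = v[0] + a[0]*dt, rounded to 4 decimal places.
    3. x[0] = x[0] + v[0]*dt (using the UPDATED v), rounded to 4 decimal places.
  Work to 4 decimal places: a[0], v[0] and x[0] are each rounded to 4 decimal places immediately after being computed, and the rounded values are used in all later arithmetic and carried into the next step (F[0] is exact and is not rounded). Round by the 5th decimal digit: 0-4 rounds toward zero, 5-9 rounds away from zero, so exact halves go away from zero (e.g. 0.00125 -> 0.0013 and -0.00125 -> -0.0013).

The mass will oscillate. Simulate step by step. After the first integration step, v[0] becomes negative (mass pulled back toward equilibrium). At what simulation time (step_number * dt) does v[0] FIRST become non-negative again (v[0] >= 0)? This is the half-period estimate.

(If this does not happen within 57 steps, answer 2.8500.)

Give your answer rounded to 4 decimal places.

Answer: 1.8500

Derivation:
Step 0: x=[3.1000] v=[0.0000]
Step 1: x=[3.0956] v=[-0.0879]
Step 2: x=[3.0868] v=[-0.1751]
Step 3: x=[3.0738] v=[-0.2610]
Step 4: x=[3.0566] v=[-0.3450]
Step 5: x=[3.0353] v=[-0.4265]
Step 6: x=[3.0101] v=[-0.5049]
Step 7: x=[2.9811] v=[-0.5796]
Step 8: x=[2.9486] v=[-0.6500]
Step 9: x=[2.9128] v=[-0.7157]
Step 10: x=[2.8740] v=[-0.7761]
Step 11: x=[2.8325] v=[-0.8309]
Step 12: x=[2.7885] v=[-0.8796]
Step 13: x=[2.7424] v=[-0.9218]
Step 14: x=[2.6945] v=[-0.9573]
Step 15: x=[2.6452] v=[-0.9858]
Step 16: x=[2.5948] v=[-1.0071]
Step 17: x=[2.5438] v=[-1.0210]
Step 18: x=[2.4924] v=[-1.0274]
Step 19: x=[2.4411] v=[-1.0263]
Step 20: x=[2.3902] v=[-1.0177]
Step 21: x=[2.3401] v=[-1.0016]
Step 22: x=[2.2912] v=[-0.9782]
Step 23: x=[2.2438] v=[-0.9476]
Step 24: x=[2.1983] v=[-0.9101]
Step 25: x=[2.1550] v=[-0.8659]
Step 26: x=[2.1142] v=[-0.8154]
Step 27: x=[2.0763] v=[-0.7589]
Step 28: x=[2.0415] v=[-0.6969]
Step 29: x=[2.0100] v=[-0.6298]
Step 30: x=[1.9821] v=[-0.5581]
Step 31: x=[1.9580] v=[-0.4823]
Step 32: x=[1.9379] v=[-0.4029]
Step 33: x=[1.9219] v=[-0.3206]
Step 34: x=[1.9101] v=[-0.2360]
Step 35: x=[1.9026] v=[-0.1496]
Step 36: x=[1.8995] v=[-0.0621]
Step 37: x=[1.9008] v=[0.0258]
First v>=0 after going negative at step 37, time=1.8500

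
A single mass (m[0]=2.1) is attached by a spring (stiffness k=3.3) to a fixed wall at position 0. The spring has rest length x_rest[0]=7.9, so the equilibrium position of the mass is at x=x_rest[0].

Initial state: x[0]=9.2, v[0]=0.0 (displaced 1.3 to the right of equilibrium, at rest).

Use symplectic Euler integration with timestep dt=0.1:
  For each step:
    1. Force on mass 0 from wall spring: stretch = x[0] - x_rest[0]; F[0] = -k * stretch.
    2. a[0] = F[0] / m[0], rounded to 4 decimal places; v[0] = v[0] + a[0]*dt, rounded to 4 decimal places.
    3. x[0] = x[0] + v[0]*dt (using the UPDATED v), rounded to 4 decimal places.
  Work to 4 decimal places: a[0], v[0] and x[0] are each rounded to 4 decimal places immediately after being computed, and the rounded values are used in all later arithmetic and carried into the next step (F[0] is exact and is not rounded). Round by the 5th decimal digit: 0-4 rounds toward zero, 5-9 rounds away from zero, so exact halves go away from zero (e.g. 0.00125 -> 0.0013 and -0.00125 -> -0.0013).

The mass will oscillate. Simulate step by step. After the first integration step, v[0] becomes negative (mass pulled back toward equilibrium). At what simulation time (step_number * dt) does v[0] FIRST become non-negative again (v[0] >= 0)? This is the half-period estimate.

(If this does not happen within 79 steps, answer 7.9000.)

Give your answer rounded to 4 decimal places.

Answer: 2.6000

Derivation:
Step 0: x=[9.2000] v=[0.0000]
Step 1: x=[9.1796] v=[-0.2043]
Step 2: x=[9.1391] v=[-0.4054]
Step 3: x=[9.0791] v=[-0.6001]
Step 4: x=[9.0006] v=[-0.7854]
Step 5: x=[8.9048] v=[-0.9584]
Step 6: x=[8.7932] v=[-1.1163]
Step 7: x=[8.6675] v=[-1.2567]
Step 8: x=[8.5298] v=[-1.3773]
Step 9: x=[8.3822] v=[-1.4763]
Step 10: x=[8.2270] v=[-1.5521]
Step 11: x=[8.0667] v=[-1.6035]
Step 12: x=[7.9037] v=[-1.6297]
Step 13: x=[7.7407] v=[-1.6303]
Step 14: x=[7.5802] v=[-1.6053]
Step 15: x=[7.4247] v=[-1.5551]
Step 16: x=[7.2767] v=[-1.4804]
Step 17: x=[7.1385] v=[-1.3825]
Step 18: x=[7.0122] v=[-1.2628]
Step 19: x=[6.8999] v=[-1.1233]
Step 20: x=[6.8033] v=[-0.9661]
Step 21: x=[6.7239] v=[-0.7938]
Step 22: x=[6.6630] v=[-0.6090]
Step 23: x=[6.6215] v=[-0.4146]
Step 24: x=[6.6001] v=[-0.2137]
Step 25: x=[6.5992] v=[-0.0094]
Step 26: x=[6.6187] v=[0.1950]
First v>=0 after going negative at step 26, time=2.6000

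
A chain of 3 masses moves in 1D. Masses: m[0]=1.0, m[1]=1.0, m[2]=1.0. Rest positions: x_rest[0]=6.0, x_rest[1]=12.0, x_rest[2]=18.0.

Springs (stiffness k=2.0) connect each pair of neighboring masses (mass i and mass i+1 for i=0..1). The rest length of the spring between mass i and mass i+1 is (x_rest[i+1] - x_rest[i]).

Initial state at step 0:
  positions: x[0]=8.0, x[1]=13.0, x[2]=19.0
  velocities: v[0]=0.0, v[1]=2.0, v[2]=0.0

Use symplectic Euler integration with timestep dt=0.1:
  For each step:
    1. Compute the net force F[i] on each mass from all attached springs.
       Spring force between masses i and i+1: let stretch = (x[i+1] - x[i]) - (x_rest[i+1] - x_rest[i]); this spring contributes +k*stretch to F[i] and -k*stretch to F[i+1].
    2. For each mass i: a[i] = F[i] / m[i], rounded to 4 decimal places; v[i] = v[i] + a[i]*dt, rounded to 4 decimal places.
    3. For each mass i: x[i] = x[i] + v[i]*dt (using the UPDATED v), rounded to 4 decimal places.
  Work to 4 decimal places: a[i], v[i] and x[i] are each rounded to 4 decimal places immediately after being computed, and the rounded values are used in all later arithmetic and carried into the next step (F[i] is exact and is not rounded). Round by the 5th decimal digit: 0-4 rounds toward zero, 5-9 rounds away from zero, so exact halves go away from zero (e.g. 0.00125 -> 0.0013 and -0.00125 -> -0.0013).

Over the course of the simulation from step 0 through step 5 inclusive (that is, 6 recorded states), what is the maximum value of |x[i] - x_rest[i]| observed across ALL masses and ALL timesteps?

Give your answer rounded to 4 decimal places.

Step 0: x=[8.0000 13.0000 19.0000] v=[0.0000 2.0000 0.0000]
Step 1: x=[7.9800 13.2200 19.0000] v=[-0.2000 2.2000 0.0000]
Step 2: x=[7.9448 13.4508 19.0044] v=[-0.3520 2.3080 0.0440]
Step 3: x=[7.8997 13.6826 19.0177] v=[-0.4508 2.3175 0.1333]
Step 4: x=[7.8503 13.9054 19.0443] v=[-0.4942 2.2279 0.2663]
Step 5: x=[7.8020 14.1099 19.0882] v=[-0.4832 2.0447 0.4385]
Max displacement = 2.1099

Answer: 2.1099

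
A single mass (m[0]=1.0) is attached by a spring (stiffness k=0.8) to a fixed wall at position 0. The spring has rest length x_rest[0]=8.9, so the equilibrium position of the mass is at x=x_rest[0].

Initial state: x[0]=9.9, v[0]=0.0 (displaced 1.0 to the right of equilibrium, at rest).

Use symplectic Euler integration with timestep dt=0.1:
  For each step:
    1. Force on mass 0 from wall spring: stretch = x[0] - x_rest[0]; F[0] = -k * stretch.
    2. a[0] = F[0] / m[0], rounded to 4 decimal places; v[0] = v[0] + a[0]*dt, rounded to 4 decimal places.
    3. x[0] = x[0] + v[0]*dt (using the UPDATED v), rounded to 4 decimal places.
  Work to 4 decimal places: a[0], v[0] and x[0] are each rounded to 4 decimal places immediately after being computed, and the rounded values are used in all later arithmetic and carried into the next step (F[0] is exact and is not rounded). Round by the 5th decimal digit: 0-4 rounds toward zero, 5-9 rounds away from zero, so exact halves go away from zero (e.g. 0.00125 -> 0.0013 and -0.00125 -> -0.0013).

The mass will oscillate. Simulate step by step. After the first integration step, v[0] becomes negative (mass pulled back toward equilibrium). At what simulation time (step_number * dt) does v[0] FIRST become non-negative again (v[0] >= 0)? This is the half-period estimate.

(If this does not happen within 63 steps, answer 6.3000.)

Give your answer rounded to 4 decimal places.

Answer: 3.6000

Derivation:
Step 0: x=[9.9000] v=[0.0000]
Step 1: x=[9.8920] v=[-0.0800]
Step 2: x=[9.8761] v=[-0.1594]
Step 3: x=[9.8524] v=[-0.2375]
Step 4: x=[9.8210] v=[-0.3137]
Step 5: x=[9.7823] v=[-0.3874]
Step 6: x=[9.7365] v=[-0.4580]
Step 7: x=[9.6840] v=[-0.5249]
Step 8: x=[9.6252] v=[-0.5876]
Step 9: x=[9.5606] v=[-0.6456]
Step 10: x=[9.4908] v=[-0.6985]
Step 11: x=[9.4162] v=[-0.7458]
Step 12: x=[9.3375] v=[-0.7871]
Step 13: x=[9.2553] v=[-0.8221]
Step 14: x=[9.1703] v=[-0.8505]
Step 15: x=[9.0831] v=[-0.8721]
Step 16: x=[8.9944] v=[-0.8868]
Step 17: x=[8.9050] v=[-0.8944]
Step 18: x=[8.8155] v=[-0.8948]
Step 19: x=[8.7267] v=[-0.8880]
Step 20: x=[8.6393] v=[-0.8741]
Step 21: x=[8.5540] v=[-0.8532]
Step 22: x=[8.4715] v=[-0.8255]
Step 23: x=[8.3924] v=[-0.7912]
Step 24: x=[8.3173] v=[-0.7506]
Step 25: x=[8.2469] v=[-0.7040]
Step 26: x=[8.1817] v=[-0.6518]
Step 27: x=[8.1223] v=[-0.5943]
Step 28: x=[8.0691] v=[-0.5321]
Step 29: x=[8.0225] v=[-0.4656]
Step 30: x=[7.9830] v=[-0.3954]
Step 31: x=[7.9508] v=[-0.3220]
Step 32: x=[7.9262] v=[-0.2461]
Step 33: x=[7.9094] v=[-0.1682]
Step 34: x=[7.9005] v=[-0.0890]
Step 35: x=[7.8996] v=[-0.0090]
Step 36: x=[7.9067] v=[0.0710]
First v>=0 after going negative at step 36, time=3.6000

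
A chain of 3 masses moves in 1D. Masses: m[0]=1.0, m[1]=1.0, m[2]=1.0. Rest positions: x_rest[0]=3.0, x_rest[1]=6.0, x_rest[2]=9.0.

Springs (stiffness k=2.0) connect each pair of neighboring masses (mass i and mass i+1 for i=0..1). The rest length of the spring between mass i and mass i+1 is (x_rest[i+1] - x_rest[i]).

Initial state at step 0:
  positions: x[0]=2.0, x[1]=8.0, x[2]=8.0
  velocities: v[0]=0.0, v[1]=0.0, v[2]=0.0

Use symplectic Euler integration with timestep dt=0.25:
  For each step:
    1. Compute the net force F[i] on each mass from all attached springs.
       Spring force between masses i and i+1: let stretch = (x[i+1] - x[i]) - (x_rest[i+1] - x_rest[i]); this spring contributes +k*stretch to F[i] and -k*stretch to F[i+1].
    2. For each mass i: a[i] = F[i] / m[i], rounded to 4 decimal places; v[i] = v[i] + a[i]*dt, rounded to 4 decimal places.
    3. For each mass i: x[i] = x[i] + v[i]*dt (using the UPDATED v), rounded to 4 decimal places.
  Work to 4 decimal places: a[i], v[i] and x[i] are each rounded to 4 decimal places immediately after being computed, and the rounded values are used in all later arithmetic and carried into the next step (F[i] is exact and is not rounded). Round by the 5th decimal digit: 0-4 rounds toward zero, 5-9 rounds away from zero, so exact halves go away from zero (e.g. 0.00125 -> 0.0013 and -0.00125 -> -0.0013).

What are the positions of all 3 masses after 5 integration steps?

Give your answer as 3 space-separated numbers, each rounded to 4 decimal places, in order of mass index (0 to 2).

Answer: 4.0093 3.9819 10.0093

Derivation:
Step 0: x=[2.0000 8.0000 8.0000] v=[0.0000 0.0000 0.0000]
Step 1: x=[2.3750 7.2500 8.3750] v=[1.5000 -3.0000 1.5000]
Step 2: x=[2.9844 6.0313 8.9844] v=[2.4375 -4.8750 2.4375]
Step 3: x=[3.5997 4.8008 9.5997] v=[2.4610 -4.9219 2.4610]
Step 4: x=[3.9901 4.0201 9.9901] v=[1.5616 -3.1230 1.5616]
Step 5: x=[4.0093 3.9819 10.0093] v=[0.0766 -0.1530 0.0766]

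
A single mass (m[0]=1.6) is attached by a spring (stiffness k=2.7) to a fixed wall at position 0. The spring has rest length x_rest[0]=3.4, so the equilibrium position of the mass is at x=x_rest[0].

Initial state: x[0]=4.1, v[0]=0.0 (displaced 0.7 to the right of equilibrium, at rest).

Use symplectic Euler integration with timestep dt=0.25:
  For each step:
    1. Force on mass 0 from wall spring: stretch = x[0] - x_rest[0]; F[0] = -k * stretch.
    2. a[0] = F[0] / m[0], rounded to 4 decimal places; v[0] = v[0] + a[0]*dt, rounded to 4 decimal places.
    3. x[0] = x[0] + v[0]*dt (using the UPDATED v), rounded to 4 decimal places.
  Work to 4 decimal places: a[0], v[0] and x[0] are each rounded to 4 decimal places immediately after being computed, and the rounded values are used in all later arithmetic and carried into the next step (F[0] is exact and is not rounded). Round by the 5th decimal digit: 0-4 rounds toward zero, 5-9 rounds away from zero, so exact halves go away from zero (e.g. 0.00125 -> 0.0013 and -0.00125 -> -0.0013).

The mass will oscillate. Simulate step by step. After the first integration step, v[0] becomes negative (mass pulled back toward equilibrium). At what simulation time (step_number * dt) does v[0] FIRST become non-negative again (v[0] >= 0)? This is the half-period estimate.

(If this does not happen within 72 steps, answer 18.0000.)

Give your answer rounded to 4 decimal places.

Step 0: x=[4.1000] v=[0.0000]
Step 1: x=[4.0262] v=[-0.2953]
Step 2: x=[3.8863] v=[-0.5595]
Step 3: x=[3.6951] v=[-0.7647]
Step 4: x=[3.4728] v=[-0.8892]
Step 5: x=[3.2428] v=[-0.9199]
Step 6: x=[3.0294] v=[-0.8536]
Step 7: x=[2.8551] v=[-0.6973]
Step 8: x=[2.7383] v=[-0.4674]
Step 9: x=[2.6912] v=[-0.1883]
Step 10: x=[2.7189] v=[0.1107]
First v>=0 after going negative at step 10, time=2.5000

Answer: 2.5000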